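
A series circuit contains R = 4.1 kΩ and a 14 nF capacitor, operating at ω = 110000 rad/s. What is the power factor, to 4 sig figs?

0.9877

X_C = 1/(ωC) = 649.4 Ω
Z = 4100 − j649.4 Ω
|Z| = √(4100² + 649.4²) = 4151 Ω
∠Z = arctan(-649.4/4100) = -9.000°
cos φ = cos(-9.000°) = 0.9877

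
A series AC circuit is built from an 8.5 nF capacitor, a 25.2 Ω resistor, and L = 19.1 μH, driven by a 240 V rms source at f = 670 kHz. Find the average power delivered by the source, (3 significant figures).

429 W

ω = 2πf = 4.21e+06 rad/s
X_L = ωL = 80.4 Ω
X_C = 1/(ωC) = 27.9 Ω
Net reactance X = X_L − X_C = 52.5 Ω
Z = 25.2 + j52.5 Ω
|Z| = √(25.2² + 52.5²) = 58.2 Ω
∠Z = arctan(52.5/25.2) = 64.3°
I = V/|Z| = 4.12 A
P = VI cos φ = 240 × 4.12 × cos(64.3°) = 429 W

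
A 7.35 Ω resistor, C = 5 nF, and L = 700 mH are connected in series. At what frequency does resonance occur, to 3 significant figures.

2.69 kHz

ω₀ = 1/√(LC) = 1/√(0.7 × 5e-09) = 16900 rad/s
f₀ = ω₀/(2π) = 2.69 kHz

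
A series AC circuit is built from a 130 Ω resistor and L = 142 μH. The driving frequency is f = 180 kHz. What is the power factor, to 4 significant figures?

0.6292

ω = 2πf = 1.131e+06 rad/s
X_L = ωL = 160.6 Ω
Z = 130.0 + j160.6 Ω
|Z| = √(130.0² + 160.6²) = 206.6 Ω
∠Z = arctan(160.6/130.0) = 51.01°
cos φ = cos(51.01°) = 0.6292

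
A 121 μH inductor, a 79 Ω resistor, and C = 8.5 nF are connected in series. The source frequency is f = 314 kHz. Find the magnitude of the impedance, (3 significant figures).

ω = 2πf = 1.973e+06 rad/s
X_L = ωL = 239 Ω
X_C = 1/(ωC) = 59.6 Ω
Net reactance X = X_L − X_C = 179 Ω
Z = 79.0 + j179 Ω
|Z| = √(79.0² + 179²) = 196 Ω

196 Ω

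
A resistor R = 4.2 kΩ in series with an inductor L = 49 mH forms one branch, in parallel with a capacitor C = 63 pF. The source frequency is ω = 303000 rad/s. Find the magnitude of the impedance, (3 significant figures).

X_L = ωL = 14800 Ω
X_C = 1/(ωC) = 52400 Ω
Branch 1 (R+jX_L): Z₁ = 4200 + j14800 Ω, |Z₁| = 15400 Ω
Branch 2 (−jX_C): Z₂ = −j52400 Ω
Parallel: Z = Z₁Z₂/(Z₁+Z₂), |Z| = 21400 Ω, ∠Z = 67.8°

21400 Ω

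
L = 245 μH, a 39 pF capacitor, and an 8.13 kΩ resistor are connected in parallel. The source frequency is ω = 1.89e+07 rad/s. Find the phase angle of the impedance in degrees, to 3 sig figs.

-76.7°

X_L = ωL = 4630 Ω
X_C = 1/(ωC) = 1360 Ω
Parallel: admittances add. Y = 1/R + 1/(jωL) + jωC
Y = (0.000123 + j0.000521) S
|Y| = 0.000535 S → |Z| = 1/|Y| = 1870 Ω, ∠Z = −∠Y = -76.7°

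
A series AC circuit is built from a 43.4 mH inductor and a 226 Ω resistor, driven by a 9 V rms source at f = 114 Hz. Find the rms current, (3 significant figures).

39.5 mA

ω = 2πf = 716.3 rad/s
X_L = ωL = 31.1 Ω
Z = 226 + j31.1 Ω
|Z| = √(226² + 31.1²) = 228 Ω
I = V/|Z| = 9/228 = 39.5 mA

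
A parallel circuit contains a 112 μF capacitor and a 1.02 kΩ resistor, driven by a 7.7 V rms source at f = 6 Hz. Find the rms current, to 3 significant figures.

33.4 mA

ω = 2πf = 37.70 rad/s
X_C = 1/(ωC) = 237 Ω
Parallel: admittances add. Y = 1/R + jωC
Y = (0.000980 + j0.00422) S
|Y| = 0.00433 S → |Z| = 1/|Y| = 231 Ω, ∠Z = −∠Y = -76.9°
I = V/|Z| = 7.7/231 = 33.4 mA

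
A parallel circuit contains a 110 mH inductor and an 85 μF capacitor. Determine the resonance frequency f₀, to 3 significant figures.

ω₀ = 1/√(LC) = 1/√(0.11 × 8.5e-05) = 327.0 rad/s
f₀ = ω₀/(2π) = 52.0 Hz

52.0 Hz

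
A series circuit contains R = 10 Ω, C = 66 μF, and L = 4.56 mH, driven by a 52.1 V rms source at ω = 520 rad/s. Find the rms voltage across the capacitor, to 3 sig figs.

53.1 V

X_L = ωL = 2.37 Ω
X_C = 1/(ωC) = 29.1 Ω
Net reactance X = X_L − X_C = -26.8 Ω
Z = 10.0 − j26.8 Ω
|Z| = √(10.0² + 26.8²) = 28.6 Ω
I = V/|Z| = 1.82 A
V_C = I·|Z_C| = 1.82 × 29.1 = 53.1 V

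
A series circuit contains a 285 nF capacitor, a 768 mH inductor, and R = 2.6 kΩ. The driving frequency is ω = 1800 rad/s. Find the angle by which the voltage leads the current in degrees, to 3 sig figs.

-12.3°

X_L = ωL = 1380 Ω
X_C = 1/(ωC) = 1950 Ω
Net reactance X = X_L − X_C = -567 Ω
Z = 2600 − j567 Ω
|Z| = √(2600² + 567²) = 2660 Ω
∠Z = arctan(-567/2600) = -12.3°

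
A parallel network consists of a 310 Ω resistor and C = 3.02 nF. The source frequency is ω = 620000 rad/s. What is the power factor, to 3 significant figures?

0.865

X_C = 1/(ωC) = 534 Ω
Parallel: admittances add. Y = 1/R + jωC
Y = (0.00323 + j0.00187) S
|Y| = 0.00373 S → |Z| = 1/|Y| = 268 Ω, ∠Z = −∠Y = -30.1°
cos φ = cos(-30.1°) = 0.865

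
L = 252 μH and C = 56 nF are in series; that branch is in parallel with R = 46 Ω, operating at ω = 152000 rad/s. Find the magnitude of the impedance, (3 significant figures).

X_L = ωL = 38.3 Ω
X_C = 1/(ωC) = 117 Ω
Branch 1: Z₁ = R = 46.0 Ω
Branch 2 (series LC): Z₂ = j(X_L − X_C) = −j79.2 Ω
Parallel: Z = Z₁Z₂/(Z₁+Z₂), |Z| = 39.8 Ω, ∠Z = -30.2°

39.8 Ω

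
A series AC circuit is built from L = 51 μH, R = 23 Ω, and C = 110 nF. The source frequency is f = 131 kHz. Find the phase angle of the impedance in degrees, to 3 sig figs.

ω = 2πf = 823100 rad/s
X_L = ωL = 42.0 Ω
X_C = 1/(ωC) = 11.0 Ω
Net reactance X = X_L − X_C = 30.9 Ω
Z = 23.0 + j30.9 Ω
|Z| = √(23.0² + 30.9²) = 38.5 Ω
∠Z = arctan(30.9/23.0) = 53.4°

53.4°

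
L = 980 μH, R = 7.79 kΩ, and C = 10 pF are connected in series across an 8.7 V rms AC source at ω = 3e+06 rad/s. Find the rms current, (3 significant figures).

X_L = ωL = 2940 Ω
X_C = 1/(ωC) = 33300 Ω
Net reactance X = X_L − X_C = -30400 Ω
Z = 7790 − j30400 Ω
|Z| = √(7790² + 30400²) = 31400 Ω
I = V/|Z| = 8.7/31400 = 277 μA

277 μA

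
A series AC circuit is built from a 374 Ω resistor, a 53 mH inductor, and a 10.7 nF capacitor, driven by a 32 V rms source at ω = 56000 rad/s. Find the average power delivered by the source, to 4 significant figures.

209.6 mW

X_L = ωL = 2968 Ω
X_C = 1/(ωC) = 1669 Ω
Net reactance X = X_L − X_C = 1299 Ω
Z = 374.0 + j1299 Ω
|Z| = √(374.0² + 1299²) = 1352 Ω
∠Z = arctan(1299/374.0) = 73.94°
I = V/|Z| = 23.67 mA
P = VI cos φ = 32 × 0.02367 × cos(73.94°) = 209.6 mW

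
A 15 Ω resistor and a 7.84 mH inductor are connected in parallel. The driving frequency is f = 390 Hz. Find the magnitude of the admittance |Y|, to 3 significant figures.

84.6 mS

ω = 2πf = 2450 rad/s
X_L = ωL = 19.2 Ω
Parallel: admittances add. Y = 1/R + 1/(jωL)
Y = (0.0667 − j0.0521) S
|Y| = 0.0846 S → |Z| = 1/|Y| = 11.8 Ω, ∠Z = −∠Y = 38.0°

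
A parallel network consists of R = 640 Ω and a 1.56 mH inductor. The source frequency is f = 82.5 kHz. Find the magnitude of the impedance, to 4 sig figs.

ω = 2πf = 518400 rad/s
X_L = ωL = 808.6 Ω
Parallel: admittances add. Y = 1/R + 1/(jωL)
Y = (0.001563 − j0.001237) S
|Y| = 0.001993 S → |Z| = 1/|Y| = 501.8 Ω, ∠Z = −∠Y = 38.36°

501.8 Ω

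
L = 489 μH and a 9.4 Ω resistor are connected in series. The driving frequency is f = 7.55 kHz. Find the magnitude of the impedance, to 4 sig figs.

25.03 Ω

ω = 2πf = 47440 rad/s
X_L = ωL = 23.20 Ω
Z = 9.400 + j23.20 Ω
|Z| = √(9.400² + 23.20²) = 25.03 Ω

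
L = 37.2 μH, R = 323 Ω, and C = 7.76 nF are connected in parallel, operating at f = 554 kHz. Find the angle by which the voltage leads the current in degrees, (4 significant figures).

ω = 2πf = 3.481e+06 rad/s
X_L = ωL = 129.5 Ω
X_C = 1/(ωC) = 37.02 Ω
Parallel: admittances add. Y = 1/R + 1/(jωL) + jωC
Y = (0.003096 + j0.01929) S
|Y| = 0.01954 S → |Z| = 1/|Y| = 51.19 Ω, ∠Z = −∠Y = -80.88°

-80.88°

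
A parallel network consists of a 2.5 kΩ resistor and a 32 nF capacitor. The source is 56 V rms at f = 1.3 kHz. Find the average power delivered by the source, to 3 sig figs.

ω = 2πf = 8168 rad/s
X_C = 1/(ωC) = 3830 Ω
Parallel: admittances add. Y = 1/R + jωC
Y = (0.000400 + j0.000261) S
|Y| = 0.000478 S → |Z| = 1/|Y| = 2090 Ω, ∠Z = −∠Y = -33.2°
I = V/|Z| = 26.8 mA
P = VI cos φ = 56 × 0.0268 × cos(-33.2°) = 1.25 W

1.25 W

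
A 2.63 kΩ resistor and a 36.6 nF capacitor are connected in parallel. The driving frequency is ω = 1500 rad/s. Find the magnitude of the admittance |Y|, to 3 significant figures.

384 μS

X_C = 1/(ωC) = 18200 Ω
Parallel: admittances add. Y = 1/R + jωC
Y = (0.000380 + j5.49e-05) S
|Y| = 0.000384 S → |Z| = 1/|Y| = 2600 Ω, ∠Z = −∠Y = -8.22°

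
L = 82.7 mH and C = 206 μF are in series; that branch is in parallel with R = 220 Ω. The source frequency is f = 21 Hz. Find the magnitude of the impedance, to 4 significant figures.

25.70 Ω

ω = 2πf = 131.9 rad/s
X_L = ωL = 10.91 Ω
X_C = 1/(ωC) = 36.79 Ω
Branch 1: Z₁ = R = 220.0 Ω
Branch 2 (series LC): Z₂ = j(X_L − X_C) = −j25.88 Ω
Parallel: Z = Z₁Z₂/(Z₁+Z₂), |Z| = 25.70 Ω, ∠Z = -83.29°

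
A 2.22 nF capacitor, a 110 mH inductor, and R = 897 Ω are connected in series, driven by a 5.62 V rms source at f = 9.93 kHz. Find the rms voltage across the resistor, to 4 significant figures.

5.223 V

ω = 2πf = 62390 rad/s
X_L = ωL = 6863 Ω
X_C = 1/(ωC) = 7220 Ω
Net reactance X = X_L − X_C = -356.6 Ω
Z = 897.0 − j356.6 Ω
|Z| = √(897.0² + 356.6²) = 965.3 Ω
I = V/|Z| = 5.822 mA
V_R = I·|Z_R| = 0.005822 × 897.0 = 5.223 V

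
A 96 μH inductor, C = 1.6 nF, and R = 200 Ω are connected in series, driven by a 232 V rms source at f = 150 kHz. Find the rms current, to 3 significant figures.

382 mA

ω = 2πf = 942500 rad/s
X_L = ωL = 90.5 Ω
X_C = 1/(ωC) = 663 Ω
Net reactance X = X_L − X_C = -573 Ω
Z = 200 − j573 Ω
|Z| = √(200² + 573²) = 607 Ω
I = V/|Z| = 232/607 = 382 mA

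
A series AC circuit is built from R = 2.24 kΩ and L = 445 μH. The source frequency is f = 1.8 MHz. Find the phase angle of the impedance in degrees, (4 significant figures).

ω = 2πf = 1.131e+07 rad/s
X_L = ωL = 5033 Ω
Z = 2240 + j5033 Ω
|Z| = √(2240² + 5033²) = 5509 Ω
∠Z = arctan(5033/2240) = 66.01°

66.01°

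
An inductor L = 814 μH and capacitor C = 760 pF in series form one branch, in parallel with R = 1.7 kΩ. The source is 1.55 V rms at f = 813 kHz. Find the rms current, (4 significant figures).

994.6 μA

ω = 2πf = 5.108e+06 rad/s
X_L = ωL = 4158 Ω
X_C = 1/(ωC) = 257.6 Ω
Branch 1: Z₁ = R = 1700 Ω
Branch 2 (series LC): Z₂ = j(X_L − X_C) = j3901 Ω
Parallel: Z = Z₁Z₂/(Z₁+Z₂), |Z| = 1558 Ω, ∠Z = 23.55°
I = V/|Z| = 1.55/1558 = 994.6 μA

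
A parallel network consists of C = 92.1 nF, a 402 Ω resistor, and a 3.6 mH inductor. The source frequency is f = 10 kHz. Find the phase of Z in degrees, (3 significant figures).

-28.8°

ω = 2πf = 62830 rad/s
X_L = ωL = 226 Ω
X_C = 1/(ωC) = 173 Ω
Parallel: admittances add. Y = 1/R + 1/(jωL) + jωC
Y = (0.00249 + j0.00137) S
|Y| = 0.00284 S → |Z| = 1/|Y| = 352 Ω, ∠Z = −∠Y = -28.8°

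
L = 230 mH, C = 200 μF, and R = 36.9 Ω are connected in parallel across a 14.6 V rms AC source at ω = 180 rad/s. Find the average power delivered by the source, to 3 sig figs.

5.78 W

X_L = ωL = 41.4 Ω
X_C = 1/(ωC) = 27.8 Ω
Parallel: admittances add. Y = 1/R + 1/(jωL) + jωC
Y = (0.0271 + j0.0118) S
|Y| = 0.0296 S → |Z| = 1/|Y| = 33.8 Ω, ∠Z = −∠Y = -23.6°
I = V/|Z| = 432 mA
P = VI cos φ = 14.6 × 0.432 × cos(-23.6°) = 5.78 W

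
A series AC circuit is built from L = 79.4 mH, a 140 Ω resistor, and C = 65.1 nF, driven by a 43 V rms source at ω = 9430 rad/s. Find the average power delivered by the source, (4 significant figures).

325.9 mW

X_L = ωL = 748.7 Ω
X_C = 1/(ωC) = 1629 Ω
Net reactance X = X_L − X_C = -880.2 Ω
Z = 140.0 − j880.2 Ω
|Z| = √(140.0² + 880.2²) = 891.3 Ω
∠Z = arctan(-880.2/140.0) = -80.96°
I = V/|Z| = 48.25 mA
P = VI cos φ = 43 × 0.04825 × cos(-80.96°) = 325.9 mW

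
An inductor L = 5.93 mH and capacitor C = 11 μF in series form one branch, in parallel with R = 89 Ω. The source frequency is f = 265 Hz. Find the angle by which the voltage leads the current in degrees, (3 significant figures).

ω = 2πf = 1665 rad/s
X_L = ωL = 9.87 Ω
X_C = 1/(ωC) = 54.6 Ω
Branch 1: Z₁ = R = 89.0 Ω
Branch 2 (series LC): Z₂ = j(X_L − X_C) = −j44.7 Ω
Parallel: Z = Z₁Z₂/(Z₁+Z₂), |Z| = 40.0 Ω, ∠Z = -63.3°

-63.3°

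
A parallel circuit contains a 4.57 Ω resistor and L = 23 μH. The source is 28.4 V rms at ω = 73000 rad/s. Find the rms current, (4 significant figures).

X_L = ωL = 1.679 Ω
Parallel: admittances add. Y = 1/R + 1/(jωL)
Y = (0.2188 − j0.5956) S
|Y| = 0.6345 S → |Z| = 1/|Y| = 1.576 Ω, ∠Z = −∠Y = 69.83°
I = V/|Z| = 28.4/1.576 = 18.02 A

18.02 A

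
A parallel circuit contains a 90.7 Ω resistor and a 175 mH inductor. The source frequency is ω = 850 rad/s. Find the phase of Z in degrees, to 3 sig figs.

31.4°

X_L = ωL = 149 Ω
Parallel: admittances add. Y = 1/R + 1/(jωL)
Y = (0.0110 − j0.00672) S
|Y| = 0.0129 S → |Z| = 1/|Y| = 77.4 Ω, ∠Z = −∠Y = 31.4°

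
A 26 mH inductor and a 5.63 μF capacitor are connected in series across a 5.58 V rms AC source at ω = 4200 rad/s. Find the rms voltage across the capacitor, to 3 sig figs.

3.53 V

X_L = ωL = 109 Ω
X_C = 1/(ωC) = 42.3 Ω
Net reactance X = X_L − X_C = 66.9 Ω
Z = j66.9 Ω
|Z| = √(0² + 66.9²) = 66.9 Ω
I = V/|Z| = 83.4 mA
V_C = I·|Z_C| = 0.0834 × 42.3 = 3.53 V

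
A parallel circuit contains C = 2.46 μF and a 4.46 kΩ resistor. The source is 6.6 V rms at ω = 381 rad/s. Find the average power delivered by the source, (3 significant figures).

X_C = 1/(ωC) = 1070 Ω
Parallel: admittances add. Y = 1/R + jωC
Y = (0.000224 + j0.000937) S
|Y| = 0.000964 S → |Z| = 1/|Y| = 1040 Ω, ∠Z = −∠Y = -76.5°
I = V/|Z| = 6.36 mA
P = VI cos φ = 6.6 × 0.00636 × cos(-76.5°) = 9.77 mW

9.77 mW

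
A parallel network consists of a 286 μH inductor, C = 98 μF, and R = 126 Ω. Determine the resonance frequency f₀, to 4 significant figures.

ω₀ = 1/√(LC) = 1/√(0.000286 × 9.8e-05) = 5973 rad/s
f₀ = ω₀/(2π) = 950.7 Hz

950.7 Hz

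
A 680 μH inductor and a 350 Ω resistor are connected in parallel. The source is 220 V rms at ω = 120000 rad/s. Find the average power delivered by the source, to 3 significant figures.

138 W

X_L = ωL = 81.6 Ω
Parallel: admittances add. Y = 1/R + 1/(jωL)
Y = (0.00286 − j0.0123) S
|Y| = 0.0126 S → |Z| = 1/|Y| = 79.5 Ω, ∠Z = −∠Y = 76.9°
I = V/|Z| = 2.77 A
P = VI cos φ = 220 × 2.77 × cos(76.9°) = 138 W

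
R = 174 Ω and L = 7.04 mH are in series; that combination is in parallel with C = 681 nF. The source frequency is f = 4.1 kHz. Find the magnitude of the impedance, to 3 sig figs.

67.0 Ω

ω = 2πf = 25760 rad/s
X_L = ωL = 181 Ω
X_C = 1/(ωC) = 57.0 Ω
Branch 1 (R+jX_L): Z₁ = 174 + j181 Ω, |Z₁| = 251 Ω
Branch 2 (−jX_C): Z₂ = −j57.0 Ω
Parallel: Z = Z₁Z₂/(Z₁+Z₂), |Z| = 67.0 Ω, ∠Z = -79.4°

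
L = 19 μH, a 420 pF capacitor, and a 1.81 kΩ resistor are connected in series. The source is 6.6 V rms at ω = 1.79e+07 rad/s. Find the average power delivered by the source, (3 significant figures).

X_L = ωL = 340 Ω
X_C = 1/(ωC) = 133 Ω
Net reactance X = X_L − X_C = 207 Ω
Z = 1810 + j207 Ω
|Z| = √(1810² + 207²) = 1820 Ω
∠Z = arctan(207/1810) = 6.53°
I = V/|Z| = 3.62 mA
P = VI cos φ = 6.6 × 0.00362 × cos(6.53°) = 23.8 mW

23.8 mW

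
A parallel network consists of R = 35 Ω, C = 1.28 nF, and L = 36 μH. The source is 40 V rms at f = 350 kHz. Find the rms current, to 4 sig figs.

ω = 2πf = 2.199e+06 rad/s
X_L = ωL = 79.17 Ω
X_C = 1/(ωC) = 355.3 Ω
Parallel: admittances add. Y = 1/R + 1/(jωL) + jωC
Y = (0.02857 − j0.009816) S
|Y| = 0.03021 S → |Z| = 1/|Y| = 33.10 Ω, ∠Z = −∠Y = 18.96°
I = V/|Z| = 40/33.10 = 1.208 A

1.208 A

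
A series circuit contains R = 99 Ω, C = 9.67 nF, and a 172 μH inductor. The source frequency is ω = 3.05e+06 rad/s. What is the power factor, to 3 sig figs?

X_L = ωL = 525 Ω
X_C = 1/(ωC) = 33.9 Ω
Net reactance X = X_L − X_C = 491 Ω
Z = 99.0 + j491 Ω
|Z| = √(99.0² + 491²) = 501 Ω
∠Z = arctan(491/99.0) = 78.6°
cos φ = cos(78.6°) = 0.198

0.198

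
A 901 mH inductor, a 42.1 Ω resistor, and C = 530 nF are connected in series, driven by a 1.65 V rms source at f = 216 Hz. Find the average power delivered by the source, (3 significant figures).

ω = 2πf = 1357 rad/s
X_L = ωL = 1220 Ω
X_C = 1/(ωC) = 1390 Ω
Net reactance X = X_L − X_C = -167 Ω
Z = 42.1 − j167 Ω
|Z| = √(42.1² + 167²) = 173 Ω
∠Z = arctan(-167/42.1) = -75.9°
I = V/|Z| = 9.56 mA
P = VI cos φ = 1.65 × 0.00956 × cos(-75.9°) = 3.85 mW

3.85 mW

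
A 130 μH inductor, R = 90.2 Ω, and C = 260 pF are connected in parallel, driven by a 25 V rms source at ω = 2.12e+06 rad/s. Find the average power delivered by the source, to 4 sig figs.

X_L = ωL = 275.6 Ω
X_C = 1/(ωC) = 1814 Ω
Parallel: admittances add. Y = 1/R + 1/(jωL) + jωC
Y = (0.01109 − j0.003077) S
|Y| = 0.01151 S → |Z| = 1/|Y| = 86.91 Ω, ∠Z = −∠Y = 15.51°
I = V/|Z| = 287.6 mA
P = VI cos φ = 25 × 0.2876 × cos(15.51°) = 6.929 W

6.929 W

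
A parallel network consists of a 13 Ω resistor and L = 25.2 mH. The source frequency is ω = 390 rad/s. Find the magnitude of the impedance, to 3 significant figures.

X_L = ωL = 9.83 Ω
Parallel: admittances add. Y = 1/R + 1/(jωL)
Y = (0.0769 − j0.102) S
|Y| = 0.128 S → |Z| = 1/|Y| = 7.84 Ω, ∠Z = −∠Y = 52.9°

7.84 Ω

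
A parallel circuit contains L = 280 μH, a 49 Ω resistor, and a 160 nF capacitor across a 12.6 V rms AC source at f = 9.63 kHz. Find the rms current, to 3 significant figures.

ω = 2πf = 60510 rad/s
X_L = ωL = 16.9 Ω
X_C = 1/(ωC) = 103 Ω
Parallel: admittances add. Y = 1/R + 1/(jωL) + jωC
Y = (0.0204 − j0.0493) S
|Y| = 0.0534 S → |Z| = 1/|Y| = 18.7 Ω, ∠Z = −∠Y = 67.5°
I = V/|Z| = 12.6/18.7 = 673 mA

673 mA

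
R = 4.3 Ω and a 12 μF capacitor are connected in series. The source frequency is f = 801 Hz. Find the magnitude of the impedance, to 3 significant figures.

17.1 Ω

ω = 2πf = 5033 rad/s
X_C = 1/(ωC) = 16.6 Ω
Z = 4.30 − j16.6 Ω
|Z| = √(4.30² + 16.6²) = 17.1 Ω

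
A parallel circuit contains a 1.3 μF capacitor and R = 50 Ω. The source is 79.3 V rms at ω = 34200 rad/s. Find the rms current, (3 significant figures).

X_C = 1/(ωC) = 22.5 Ω
Parallel: admittances add. Y = 1/R + jωC
Y = (0.0200 + j0.0445) S
|Y| = 0.0488 S → |Z| = 1/|Y| = 20.5 Ω, ∠Z = −∠Y = -65.8°
I = V/|Z| = 79.3/20.5 = 3.87 A

3.87 A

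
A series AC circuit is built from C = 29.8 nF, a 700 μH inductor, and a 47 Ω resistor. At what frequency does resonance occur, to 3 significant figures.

ω₀ = 1/√(LC) = 1/√(0.0007 × 2.98e-08) = 218900 rad/s
f₀ = ω₀/(2π) = 34.8 kHz

34.8 kHz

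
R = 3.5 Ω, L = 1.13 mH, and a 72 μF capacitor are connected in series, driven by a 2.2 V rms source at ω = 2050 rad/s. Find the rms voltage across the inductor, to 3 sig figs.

0.899 V

X_L = ωL = 2.32 Ω
X_C = 1/(ωC) = 6.78 Ω
Net reactance X = X_L − X_C = -4.46 Ω
Z = 3.50 − j4.46 Ω
|Z| = √(3.50² + 4.46²) = 5.67 Ω
I = V/|Z| = 388 mA
V_L = I·|Z_L| = 0.388 × 2.32 = 0.899 V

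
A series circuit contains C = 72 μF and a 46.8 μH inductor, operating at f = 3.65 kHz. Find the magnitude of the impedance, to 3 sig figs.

ω = 2πf = 22930 rad/s
X_L = ωL = 1.07 Ω
X_C = 1/(ωC) = 0.606 Ω
Net reactance X = X_L − X_C = 0.468 Ω
Z = j0.468 Ω
|Z| = √(0² + 0.468²) = 0.468 Ω

0.468 Ω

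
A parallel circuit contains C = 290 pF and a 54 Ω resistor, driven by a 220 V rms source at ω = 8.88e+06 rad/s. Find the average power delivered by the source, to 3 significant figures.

X_C = 1/(ωC) = 388 Ω
Parallel: admittances add. Y = 1/R + jωC
Y = (0.0185 + j0.00258) S
|Y| = 0.0187 S → |Z| = 1/|Y| = 53.5 Ω, ∠Z = −∠Y = -7.92°
I = V/|Z| = 4.11 A
P = VI cos φ = 220 × 4.11 × cos(-7.92°) = 896 W

896 W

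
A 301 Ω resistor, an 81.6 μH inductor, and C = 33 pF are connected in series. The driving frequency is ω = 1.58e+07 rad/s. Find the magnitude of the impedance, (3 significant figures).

697 Ω

X_L = ωL = 1290 Ω
X_C = 1/(ωC) = 1920 Ω
Net reactance X = X_L − X_C = -629 Ω
Z = 301 − j629 Ω
|Z| = √(301² + 629²) = 697 Ω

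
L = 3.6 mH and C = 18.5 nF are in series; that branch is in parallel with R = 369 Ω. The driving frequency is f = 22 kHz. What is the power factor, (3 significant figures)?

0.278

ω = 2πf = 138200 rad/s
X_L = ωL = 498 Ω
X_C = 1/(ωC) = 391 Ω
Branch 1: Z₁ = R = 369 Ω
Branch 2 (series LC): Z₂ = j(X_L − X_C) = j107 Ω
Parallel: Z = Z₁Z₂/(Z₁+Z₂), |Z| = 102 Ω, ∠Z = 73.9°
cos φ = cos(73.9°) = 0.278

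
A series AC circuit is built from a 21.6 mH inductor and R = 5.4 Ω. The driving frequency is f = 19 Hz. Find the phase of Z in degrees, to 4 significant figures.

ω = 2πf = 119.4 rad/s
X_L = ωL = 2.579 Ω
Z = 5.400 + j2.579 Ω
|Z| = √(5.400² + 2.579²) = 5.984 Ω
∠Z = arctan(2.579/5.400) = 25.53°

25.53°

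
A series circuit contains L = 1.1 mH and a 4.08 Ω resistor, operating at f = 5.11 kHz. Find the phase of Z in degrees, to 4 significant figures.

ω = 2πf = 32110 rad/s
X_L = ωL = 35.32 Ω
Z = 4.080 + j35.32 Ω
|Z| = √(4.080² + 35.32²) = 35.55 Ω
∠Z = arctan(35.32/4.080) = 83.41°

83.41°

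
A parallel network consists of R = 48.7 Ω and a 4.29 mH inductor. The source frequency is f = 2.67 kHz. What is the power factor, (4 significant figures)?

0.8282

ω = 2πf = 16780 rad/s
X_L = ωL = 71.97 Ω
Parallel: admittances add. Y = 1/R + 1/(jωL)
Y = (0.02053 − j0.01389) S
|Y| = 0.02479 S → |Z| = 1/|Y| = 40.33 Ω, ∠Z = −∠Y = 34.09°
cos φ = cos(34.09°) = 0.8282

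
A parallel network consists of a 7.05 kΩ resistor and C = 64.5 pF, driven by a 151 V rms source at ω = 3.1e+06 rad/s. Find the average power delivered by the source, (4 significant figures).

3.234 W

X_C = 1/(ωC) = 5001 Ω
Parallel: admittances add. Y = 1/R + jωC
Y = (0.0001418 + j0.0001999) S
|Y| = 0.0002452 S → |Z| = 1/|Y| = 4079 Ω, ∠Z = −∠Y = -54.65°
I = V/|Z| = 37.02 mA
P = VI cos φ = 151 × 0.03702 × cos(-54.65°) = 3.234 W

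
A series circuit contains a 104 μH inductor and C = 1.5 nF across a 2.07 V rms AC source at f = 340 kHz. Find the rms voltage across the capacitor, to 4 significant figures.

7.186 V

ω = 2πf = 2.136e+06 rad/s
X_L = ωL = 222.2 Ω
X_C = 1/(ωC) = 312.1 Ω
Net reactance X = X_L − X_C = -89.90 Ω
Z = − j89.90 Ω
|Z| = √(0² + 89.90²) = 89.90 Ω
I = V/|Z| = 23.03 mA
V_C = I·|Z_C| = 0.02303 × 312.1 = 7.186 V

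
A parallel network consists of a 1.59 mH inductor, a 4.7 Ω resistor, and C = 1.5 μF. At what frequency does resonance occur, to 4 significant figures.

ω₀ = 1/√(LC) = 1/√(0.00159 × 1.5e-06) = 20480 rad/s
f₀ = ω₀/(2π) = 3.259 kHz

3.259 kHz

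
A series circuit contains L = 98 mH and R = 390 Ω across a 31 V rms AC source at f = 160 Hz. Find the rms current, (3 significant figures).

77.1 mA

ω = 2πf = 1005 rad/s
X_L = ωL = 98.5 Ω
Z = 390 + j98.5 Ω
|Z| = √(390² + 98.5²) = 402 Ω
I = V/|Z| = 31/402 = 77.1 mA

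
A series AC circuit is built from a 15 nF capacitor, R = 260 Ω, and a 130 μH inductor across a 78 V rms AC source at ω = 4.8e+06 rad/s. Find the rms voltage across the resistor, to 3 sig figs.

30.6 V

X_L = ωL = 624 Ω
X_C = 1/(ωC) = 13.9 Ω
Net reactance X = X_L − X_C = 610 Ω
Z = 260 + j610 Ω
|Z| = √(260² + 610²) = 663 Ω
I = V/|Z| = 118 mA
V_R = I·|Z_R| = 0.118 × 260 = 30.6 V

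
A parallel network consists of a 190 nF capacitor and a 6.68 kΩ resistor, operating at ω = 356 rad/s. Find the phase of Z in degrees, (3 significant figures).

-24.3°

X_C = 1/(ωC) = 14800 Ω
Parallel: admittances add. Y = 1/R + jωC
Y = (0.000150 + j6.76e-05) S
|Y| = 0.000164 S → |Z| = 1/|Y| = 6090 Ω, ∠Z = −∠Y = -24.3°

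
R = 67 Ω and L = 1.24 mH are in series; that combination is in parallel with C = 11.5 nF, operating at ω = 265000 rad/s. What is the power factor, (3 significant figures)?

0.978

X_L = ωL = 329 Ω
X_C = 1/(ωC) = 328 Ω
Branch 1 (R+jX_L): Z₁ = 67.0 + j329 Ω, |Z₁| = 335 Ω
Branch 2 (−jX_C): Z₂ = −j328 Ω
Parallel: Z = Z₁Z₂/(Z₁+Z₂), |Z| = 1640 Ω, ∠Z = -11.9°
cos φ = cos(-11.9°) = 0.978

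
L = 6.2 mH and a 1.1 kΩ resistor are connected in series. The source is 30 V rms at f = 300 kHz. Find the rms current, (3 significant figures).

2.56 mA

ω = 2πf = 1.885e+06 rad/s
X_L = ωL = 11700 Ω
Z = 1100 + j11700 Ω
|Z| = √(1100² + 11700²) = 11700 Ω
I = V/|Z| = 30/11700 = 2.56 mA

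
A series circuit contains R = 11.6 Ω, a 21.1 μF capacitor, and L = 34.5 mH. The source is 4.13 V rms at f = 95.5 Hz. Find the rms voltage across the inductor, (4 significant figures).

ω = 2πf = 600.0 rad/s
X_L = ωL = 20.70 Ω
X_C = 1/(ωC) = 78.98 Ω
Net reactance X = X_L − X_C = -58.28 Ω
Z = 11.60 − j58.28 Ω
|Z| = √(11.60² + 58.28²) = 59.42 Ω
I = V/|Z| = 69.50 mA
V_L = I·|Z_L| = 0.06950 × 20.70 = 1.439 V

1.439 V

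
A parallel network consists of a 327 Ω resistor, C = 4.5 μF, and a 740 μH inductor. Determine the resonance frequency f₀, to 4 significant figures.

2.758 kHz

ω₀ = 1/√(LC) = 1/√(0.00074 × 4.5e-06) = 17330 rad/s
f₀ = ω₀/(2π) = 2.758 kHz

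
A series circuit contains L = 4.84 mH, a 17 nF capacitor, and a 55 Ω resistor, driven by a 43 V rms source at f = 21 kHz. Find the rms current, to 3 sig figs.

ω = 2πf = 131900 rad/s
X_L = ωL = 639 Ω
X_C = 1/(ωC) = 446 Ω
Net reactance X = X_L − X_C = 193 Ω
Z = 55.0 + j193 Ω
|Z| = √(55.0² + 193²) = 201 Ω
I = V/|Z| = 43/201 = 214 mA

214 mA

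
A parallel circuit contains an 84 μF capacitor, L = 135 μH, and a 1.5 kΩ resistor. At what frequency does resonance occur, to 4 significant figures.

1.495 kHz

ω₀ = 1/√(LC) = 1/√(0.000135 × 8.4e-05) = 9391 rad/s
f₀ = ω₀/(2π) = 1.495 kHz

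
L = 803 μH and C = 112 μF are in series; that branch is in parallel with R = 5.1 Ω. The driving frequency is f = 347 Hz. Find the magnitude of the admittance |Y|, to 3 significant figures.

ω = 2πf = 2180 rad/s
X_L = ωL = 1.75 Ω
X_C = 1/(ωC) = 4.10 Ω
Branch 1: Z₁ = R = 5.10 Ω
Branch 2 (series LC): Z₂ = j(X_L − X_C) = −j2.34 Ω
Parallel: Z = Z₁Z₂/(Z₁+Z₂), |Z| = 2.13 Ω, ∠Z = -65.3°
|Y| = 1/|Z| = 469 mS

469 mS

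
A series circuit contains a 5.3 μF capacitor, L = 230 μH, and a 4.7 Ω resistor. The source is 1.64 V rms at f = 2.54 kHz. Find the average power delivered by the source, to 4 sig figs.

ω = 2πf = 15960 rad/s
X_L = ωL = 3.671 Ω
X_C = 1/(ωC) = 11.82 Ω
Net reactance X = X_L − X_C = -8.152 Ω
Z = 4.700 − j8.152 Ω
|Z| = √(4.700² + 8.152²) = 9.410 Ω
∠Z = arctan(-8.152/4.700) = -60.03°
I = V/|Z| = 174.3 mA
P = VI cos φ = 1.64 × 0.1743 × cos(-60.03°) = 142.8 mW

142.8 mW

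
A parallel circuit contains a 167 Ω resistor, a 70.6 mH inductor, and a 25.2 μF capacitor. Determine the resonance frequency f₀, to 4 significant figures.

119.3 Hz

ω₀ = 1/√(LC) = 1/√(0.0706 × 2.52e-05) = 749.7 rad/s
f₀ = ω₀/(2π) = 119.3 Hz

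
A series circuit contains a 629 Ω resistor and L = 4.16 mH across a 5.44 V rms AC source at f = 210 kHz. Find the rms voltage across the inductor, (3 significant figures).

ω = 2πf = 1.319e+06 rad/s
X_L = ωL = 5490 Ω
Z = 629 + j5490 Ω
|Z| = √(629² + 5490²) = 5520 Ω
I = V/|Z| = 985 μA
V_L = I·|Z_L| = 0.000985 × 5490 = 5.40 V

5.40 V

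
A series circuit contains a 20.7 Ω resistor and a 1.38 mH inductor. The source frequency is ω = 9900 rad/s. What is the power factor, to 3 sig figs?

0.835

X_L = ωL = 13.7 Ω
Z = 20.7 + j13.7 Ω
|Z| = √(20.7² + 13.7²) = 24.8 Ω
∠Z = arctan(13.7/20.7) = 33.4°
cos φ = cos(33.4°) = 0.835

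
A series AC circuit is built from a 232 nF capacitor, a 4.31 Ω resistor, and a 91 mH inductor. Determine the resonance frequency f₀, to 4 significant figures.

ω₀ = 1/√(LC) = 1/√(0.091 × 2.32e-07) = 6882 rad/s
f₀ = ω₀/(2π) = 1.095 kHz

1.095 kHz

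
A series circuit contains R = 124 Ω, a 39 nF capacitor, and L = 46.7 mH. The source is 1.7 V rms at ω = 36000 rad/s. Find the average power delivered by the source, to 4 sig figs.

X_L = ωL = 1681 Ω
X_C = 1/(ωC) = 712.3 Ω
Net reactance X = X_L − X_C = 968.9 Ω
Z = 124.0 + j968.9 Ω
|Z| = √(124.0² + 968.9²) = 976.9 Ω
∠Z = arctan(968.9/124.0) = 82.71°
I = V/|Z| = 1.740 mA
P = VI cos φ = 1.7 × 0.001740 × cos(82.71°) = 375.5 μW

375.5 μW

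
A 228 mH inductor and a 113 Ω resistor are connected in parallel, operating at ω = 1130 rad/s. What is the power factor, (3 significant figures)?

X_L = ωL = 258 Ω
Parallel: admittances add. Y = 1/R + 1/(jωL)
Y = (0.00885 − j0.00388) S
|Y| = 0.00966 S → |Z| = 1/|Y| = 103 Ω, ∠Z = −∠Y = 23.7°
cos φ = cos(23.7°) = 0.916

0.916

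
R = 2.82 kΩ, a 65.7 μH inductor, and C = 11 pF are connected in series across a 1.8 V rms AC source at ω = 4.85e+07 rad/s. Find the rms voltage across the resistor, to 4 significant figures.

X_L = ωL = 3186 Ω
X_C = 1/(ωC) = 1874 Ω
Net reactance X = X_L − X_C = 1312 Ω
Z = 2820 + j1312 Ω
|Z| = √(2820² + 1312²) = 3110 Ω
I = V/|Z| = 578.7 μA
V_R = I·|Z_R| = 0.0005787 × 2820 = 1.632 V

1.632 V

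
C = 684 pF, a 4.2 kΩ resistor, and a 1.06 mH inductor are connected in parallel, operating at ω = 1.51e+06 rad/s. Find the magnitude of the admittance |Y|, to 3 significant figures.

472 μS

X_L = ωL = 1600 Ω
X_C = 1/(ωC) = 968 Ω
Parallel: admittances add. Y = 1/R + 1/(jωL) + jωC
Y = (0.000238 + j0.000408) S
|Y| = 0.000472 S → |Z| = 1/|Y| = 2120 Ω, ∠Z = −∠Y = -59.7°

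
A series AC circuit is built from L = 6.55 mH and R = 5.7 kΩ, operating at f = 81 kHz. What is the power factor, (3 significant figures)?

ω = 2πf = 508900 rad/s
X_L = ωL = 3330 Ω
Z = 5700 + j3330 Ω
|Z| = √(5700² + 3330²) = 6600 Ω
∠Z = arctan(3330/5700) = 30.3°
cos φ = cos(30.3°) = 0.863

0.863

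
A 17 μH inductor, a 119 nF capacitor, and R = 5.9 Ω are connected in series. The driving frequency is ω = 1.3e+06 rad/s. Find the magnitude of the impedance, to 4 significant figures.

X_L = ωL = 22.10 Ω
X_C = 1/(ωC) = 6.464 Ω
Net reactance X = X_L − X_C = 15.64 Ω
Z = 5.900 + j15.64 Ω
|Z| = √(5.900² + 15.64²) = 16.71 Ω

16.71 Ω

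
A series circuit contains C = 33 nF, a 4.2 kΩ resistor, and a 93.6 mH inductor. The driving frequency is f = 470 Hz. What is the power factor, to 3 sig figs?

0.388

ω = 2πf = 2953 rad/s
X_L = ωL = 276 Ω
X_C = 1/(ωC) = 10300 Ω
Net reactance X = X_L − X_C = -9990 Ω
Z = 4200 − j9990 Ω
|Z| = √(4200² + 9990²) = 10800 Ω
∠Z = arctan(-9990/4200) = -67.2°
cos φ = cos(-67.2°) = 0.388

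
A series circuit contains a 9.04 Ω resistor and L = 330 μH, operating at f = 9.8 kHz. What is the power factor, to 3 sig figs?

ω = 2πf = 61580 rad/s
X_L = ωL = 20.3 Ω
Z = 9.04 + j20.3 Ω
|Z| = √(9.04² + 20.3²) = 22.2 Ω
∠Z = arctan(20.3/9.04) = 66.0°
cos φ = cos(66.0°) = 0.406

0.406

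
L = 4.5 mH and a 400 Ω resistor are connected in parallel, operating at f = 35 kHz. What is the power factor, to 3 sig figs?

ω = 2πf = 219900 rad/s
X_L = ωL = 990 Ω
Parallel: admittances add. Y = 1/R + 1/(jωL)
Y = (0.00250 − j0.00101) S
|Y| = 0.00270 S → |Z| = 1/|Y| = 371 Ω, ∠Z = −∠Y = 22.0°
cos φ = cos(22.0°) = 0.927

0.927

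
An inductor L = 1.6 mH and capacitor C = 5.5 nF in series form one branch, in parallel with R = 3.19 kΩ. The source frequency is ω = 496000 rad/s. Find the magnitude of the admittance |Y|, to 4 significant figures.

2.363 mS

X_L = ωL = 793.6 Ω
X_C = 1/(ωC) = 366.6 Ω
Branch 1: Z₁ = R = 3190 Ω
Branch 2 (series LC): Z₂ = j(X_L − X_C) = j427.0 Ω
Parallel: Z = Z₁Z₂/(Z₁+Z₂), |Z| = 423.3 Ω, ∠Z = 82.38°
|Y| = 1/|Z| = 2.363 mS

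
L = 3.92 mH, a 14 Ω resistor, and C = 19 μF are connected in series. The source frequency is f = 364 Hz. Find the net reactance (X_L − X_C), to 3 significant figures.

-14.0 Ω

ω = 2πf = 2287 rad/s
X_L = ωL = 8.97 Ω
X_C = 1/(ωC) = 23.0 Ω
X = 8.97 − 23.0 = -14.0 Ω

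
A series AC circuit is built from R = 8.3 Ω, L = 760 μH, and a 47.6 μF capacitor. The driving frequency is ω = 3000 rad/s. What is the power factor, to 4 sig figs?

X_L = ωL = 2.280 Ω
X_C = 1/(ωC) = 7.003 Ω
Net reactance X = X_L − X_C = -4.723 Ω
Z = 8.300 − j4.723 Ω
|Z| = √(8.300² + 4.723²) = 9.550 Ω
∠Z = arctan(-4.723/8.300) = -29.64°
cos φ = cos(-29.64°) = 0.8691

0.8691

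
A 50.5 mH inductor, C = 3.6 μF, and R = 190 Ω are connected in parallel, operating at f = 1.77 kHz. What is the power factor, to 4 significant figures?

0.1363

ω = 2πf = 11120 rad/s
X_L = ωL = 561.6 Ω
X_C = 1/(ωC) = 24.98 Ω
Parallel: admittances add. Y = 1/R + 1/(jωL) + jωC
Y = (0.005263 + j0.03826) S
|Y| = 0.03862 S → |Z| = 1/|Y| = 25.90 Ω, ∠Z = −∠Y = -82.17°
cos φ = cos(-82.17°) = 0.1363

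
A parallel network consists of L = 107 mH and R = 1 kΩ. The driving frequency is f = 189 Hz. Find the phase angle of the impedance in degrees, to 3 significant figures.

82.8°

ω = 2πf = 1188 rad/s
X_L = ωL = 127 Ω
Parallel: admittances add. Y = 1/R + 1/(jωL)
Y = (0.00100 − j0.00787) S
|Y| = 0.00793 S → |Z| = 1/|Y| = 126 Ω, ∠Z = −∠Y = 82.8°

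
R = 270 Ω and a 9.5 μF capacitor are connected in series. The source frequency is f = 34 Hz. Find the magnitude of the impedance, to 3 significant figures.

562 Ω

ω = 2πf = 213.6 rad/s
X_C = 1/(ωC) = 493 Ω
Z = 270 − j493 Ω
|Z| = √(270² + 493²) = 562 Ω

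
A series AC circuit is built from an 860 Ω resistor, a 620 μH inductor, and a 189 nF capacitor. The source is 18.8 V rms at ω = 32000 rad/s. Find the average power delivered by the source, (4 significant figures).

399.5 mW

X_L = ωL = 19.84 Ω
X_C = 1/(ωC) = 165.3 Ω
Net reactance X = X_L − X_C = -145.5 Ω
Z = 860.0 − j145.5 Ω
|Z| = √(860.0² + 145.5²) = 872.2 Ω
∠Z = arctan(-145.5/860.0) = -9.603°
I = V/|Z| = 21.55 mA
P = VI cos φ = 18.8 × 0.02155 × cos(-9.603°) = 399.5 mW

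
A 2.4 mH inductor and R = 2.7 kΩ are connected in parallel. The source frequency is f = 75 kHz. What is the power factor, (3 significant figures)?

0.386

ω = 2πf = 471200 rad/s
X_L = ωL = 1130 Ω
Parallel: admittances add. Y = 1/R + 1/(jωL)
Y = (0.000370 − j0.000884) S
|Y| = 0.000959 S → |Z| = 1/|Y| = 1040 Ω, ∠Z = −∠Y = 67.3°
cos φ = cos(67.3°) = 0.386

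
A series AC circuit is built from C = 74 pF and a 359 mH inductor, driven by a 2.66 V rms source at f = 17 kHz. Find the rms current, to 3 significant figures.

30.2 μA

ω = 2πf = 106800 rad/s
X_L = ωL = 38300 Ω
X_C = 1/(ωC) = 127000 Ω
Net reactance X = X_L − X_C = -88200 Ω
Z = − j88200 Ω
|Z| = √(0² + 88200²) = 88200 Ω
I = V/|Z| = 2.66/88200 = 30.2 μA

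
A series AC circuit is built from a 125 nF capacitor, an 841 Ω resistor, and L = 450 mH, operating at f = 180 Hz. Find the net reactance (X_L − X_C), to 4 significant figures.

ω = 2πf = 1131 rad/s
X_L = ωL = 508.9 Ω
X_C = 1/(ωC) = 7074 Ω
X = 508.9 − 7074 = -6565 Ω

-6565 Ω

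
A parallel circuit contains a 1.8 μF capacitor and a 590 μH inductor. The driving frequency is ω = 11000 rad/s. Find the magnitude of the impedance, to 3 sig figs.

7.45 Ω

X_L = ωL = 6.49 Ω
X_C = 1/(ωC) = 50.5 Ω
Parallel: admittances add. Y = 1/(jωL) + jωC
Y = (0 − j0.134) S
|Y| = 0.134 S → |Z| = 1/|Y| = 7.45 Ω, ∠Z = −∠Y = 90.0°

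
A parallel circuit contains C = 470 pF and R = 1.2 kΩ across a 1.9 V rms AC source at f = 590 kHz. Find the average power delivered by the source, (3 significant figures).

3.01 mW

ω = 2πf = 3.707e+06 rad/s
X_C = 1/(ωC) = 574 Ω
Parallel: admittances add. Y = 1/R + jωC
Y = (0.000833 + j0.00174) S
|Y| = 0.00193 S → |Z| = 1/|Y| = 518 Ω, ∠Z = −∠Y = -64.4°
I = V/|Z| = 3.67 mA
P = VI cos φ = 1.9 × 0.00367 × cos(-64.4°) = 3.01 mW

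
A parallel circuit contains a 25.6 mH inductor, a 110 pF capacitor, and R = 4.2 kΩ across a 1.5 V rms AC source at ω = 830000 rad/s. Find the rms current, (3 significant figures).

363 μA

X_L = ωL = 21200 Ω
X_C = 1/(ωC) = 11000 Ω
Parallel: admittances add. Y = 1/R + 1/(jωL) + jωC
Y = (0.000238 + j4.42e-05) S
|Y| = 0.000242 S → |Z| = 1/|Y| = 4130 Ω, ∠Z = −∠Y = -10.5°
I = V/|Z| = 1.5/4130 = 363 μA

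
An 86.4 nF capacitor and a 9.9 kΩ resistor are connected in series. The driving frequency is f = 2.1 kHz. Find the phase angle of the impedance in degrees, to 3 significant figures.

ω = 2πf = 13190 rad/s
X_C = 1/(ωC) = 877 Ω
Z = 9900 − j877 Ω
|Z| = √(9900² + 877²) = 9940 Ω
∠Z = arctan(-877/9900) = -5.06°

-5.06°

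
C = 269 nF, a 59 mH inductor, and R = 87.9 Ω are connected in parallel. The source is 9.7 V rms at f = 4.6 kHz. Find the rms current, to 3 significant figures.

131 mA

ω = 2πf = 28900 rad/s
X_L = ωL = 1710 Ω
X_C = 1/(ωC) = 129 Ω
Parallel: admittances add. Y = 1/R + 1/(jωL) + jωC
Y = (0.0114 + j0.00719) S
|Y| = 0.0135 S → |Z| = 1/|Y| = 74.3 Ω, ∠Z = −∠Y = -32.3°
I = V/|Z| = 9.7/74.3 = 131 mA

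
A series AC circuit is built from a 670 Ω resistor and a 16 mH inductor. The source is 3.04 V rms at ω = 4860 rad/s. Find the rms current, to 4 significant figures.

4.507 mA

X_L = ωL = 77.76 Ω
Z = 670.0 + j77.76 Ω
|Z| = √(670.0² + 77.76²) = 674.5 Ω
I = V/|Z| = 3.04/674.5 = 4.507 mA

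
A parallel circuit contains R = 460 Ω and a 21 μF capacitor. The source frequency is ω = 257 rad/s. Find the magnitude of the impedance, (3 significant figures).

X_C = 1/(ωC) = 185 Ω
Parallel: admittances add. Y = 1/R + jωC
Y = (0.00217 + j0.00540) S
|Y| = 0.00582 S → |Z| = 1/|Y| = 172 Ω, ∠Z = −∠Y = -68.1°

172 Ω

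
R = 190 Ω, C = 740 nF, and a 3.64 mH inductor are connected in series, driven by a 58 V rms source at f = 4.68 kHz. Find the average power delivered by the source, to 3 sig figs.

16.0 W

ω = 2πf = 29410 rad/s
X_L = ωL = 107 Ω
X_C = 1/(ωC) = 46.0 Ω
Net reactance X = X_L − X_C = 61.1 Ω
Z = 190 + j61.1 Ω
|Z| = √(190² + 61.1²) = 200 Ω
∠Z = arctan(61.1/190) = 17.8°
I = V/|Z| = 291 mA
P = VI cos φ = 58 × 0.291 × cos(17.8°) = 16.0 W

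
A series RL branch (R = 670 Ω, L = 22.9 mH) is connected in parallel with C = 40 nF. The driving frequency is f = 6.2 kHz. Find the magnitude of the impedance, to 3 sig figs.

1000 Ω

ω = 2πf = 38960 rad/s
X_L = ωL = 892 Ω
X_C = 1/(ωC) = 642 Ω
Branch 1 (R+jX_L): Z₁ = 670 + j892 Ω, |Z₁| = 1120 Ω
Branch 2 (−jX_C): Z₂ = −j642 Ω
Parallel: Z = Z₁Z₂/(Z₁+Z₂), |Z| = 1000 Ω, ∠Z = -57.4°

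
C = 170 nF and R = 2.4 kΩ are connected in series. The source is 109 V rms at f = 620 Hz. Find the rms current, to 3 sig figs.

ω = 2πf = 3896 rad/s
X_C = 1/(ωC) = 1510 Ω
Z = 2400 − j1510 Ω
|Z| = √(2400² + 1510²) = 2840 Ω
I = V/|Z| = 109/2840 = 38.4 mA

38.4 mA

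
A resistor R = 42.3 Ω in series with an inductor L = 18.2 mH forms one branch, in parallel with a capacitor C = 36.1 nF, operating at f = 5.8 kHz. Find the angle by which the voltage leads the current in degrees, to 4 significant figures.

ω = 2πf = 36440 rad/s
X_L = ωL = 663.3 Ω
X_C = 1/(ωC) = 760.1 Ω
Branch 1 (R+jX_L): Z₁ = 42.30 + j663.3 Ω, |Z₁| = 664.6 Ω
Branch 2 (−jX_C): Z₂ = −j760.1 Ω
Parallel: Z = Z₁Z₂/(Z₁+Z₂), |Z| = 4779 Ω, ∠Z = 62.76°

62.76°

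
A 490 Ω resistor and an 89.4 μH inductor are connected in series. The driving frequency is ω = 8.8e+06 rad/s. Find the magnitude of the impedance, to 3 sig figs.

X_L = ωL = 787 Ω
Z = 490 + j787 Ω
|Z| = √(490² + 787²) = 927 Ω

927 Ω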